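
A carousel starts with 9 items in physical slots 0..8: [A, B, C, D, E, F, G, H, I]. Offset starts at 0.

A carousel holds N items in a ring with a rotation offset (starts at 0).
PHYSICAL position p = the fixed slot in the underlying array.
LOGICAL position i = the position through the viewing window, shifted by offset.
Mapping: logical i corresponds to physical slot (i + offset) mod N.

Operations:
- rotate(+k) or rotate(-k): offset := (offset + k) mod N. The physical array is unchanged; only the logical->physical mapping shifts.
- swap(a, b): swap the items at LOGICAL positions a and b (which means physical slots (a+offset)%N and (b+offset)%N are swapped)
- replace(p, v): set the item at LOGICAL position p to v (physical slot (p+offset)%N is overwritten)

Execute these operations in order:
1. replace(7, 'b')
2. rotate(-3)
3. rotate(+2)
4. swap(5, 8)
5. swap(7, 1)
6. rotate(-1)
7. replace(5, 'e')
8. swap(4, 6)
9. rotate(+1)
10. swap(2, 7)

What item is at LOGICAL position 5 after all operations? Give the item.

Answer: C

Derivation:
After op 1 (replace(7, 'b')): offset=0, physical=[A,B,C,D,E,F,G,b,I], logical=[A,B,C,D,E,F,G,b,I]
After op 2 (rotate(-3)): offset=6, physical=[A,B,C,D,E,F,G,b,I], logical=[G,b,I,A,B,C,D,E,F]
After op 3 (rotate(+2)): offset=8, physical=[A,B,C,D,E,F,G,b,I], logical=[I,A,B,C,D,E,F,G,b]
After op 4 (swap(5, 8)): offset=8, physical=[A,B,C,D,b,F,G,E,I], logical=[I,A,B,C,D,b,F,G,E]
After op 5 (swap(7, 1)): offset=8, physical=[G,B,C,D,b,F,A,E,I], logical=[I,G,B,C,D,b,F,A,E]
After op 6 (rotate(-1)): offset=7, physical=[G,B,C,D,b,F,A,E,I], logical=[E,I,G,B,C,D,b,F,A]
After op 7 (replace(5, 'e')): offset=7, physical=[G,B,C,e,b,F,A,E,I], logical=[E,I,G,B,C,e,b,F,A]
After op 8 (swap(4, 6)): offset=7, physical=[G,B,b,e,C,F,A,E,I], logical=[E,I,G,B,b,e,C,F,A]
After op 9 (rotate(+1)): offset=8, physical=[G,B,b,e,C,F,A,E,I], logical=[I,G,B,b,e,C,F,A,E]
After op 10 (swap(2, 7)): offset=8, physical=[G,A,b,e,C,F,B,E,I], logical=[I,G,A,b,e,C,F,B,E]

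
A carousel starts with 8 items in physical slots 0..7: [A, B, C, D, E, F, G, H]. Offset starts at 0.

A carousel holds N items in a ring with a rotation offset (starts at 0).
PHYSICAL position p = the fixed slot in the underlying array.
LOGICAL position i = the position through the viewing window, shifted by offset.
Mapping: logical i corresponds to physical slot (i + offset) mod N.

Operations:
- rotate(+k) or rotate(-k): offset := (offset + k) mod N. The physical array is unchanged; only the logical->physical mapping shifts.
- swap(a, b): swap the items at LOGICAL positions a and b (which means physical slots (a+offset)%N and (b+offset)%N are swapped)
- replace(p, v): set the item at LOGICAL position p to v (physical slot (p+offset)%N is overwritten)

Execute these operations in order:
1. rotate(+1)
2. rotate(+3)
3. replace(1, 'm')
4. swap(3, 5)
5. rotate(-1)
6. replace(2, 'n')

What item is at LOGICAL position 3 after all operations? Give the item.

After op 1 (rotate(+1)): offset=1, physical=[A,B,C,D,E,F,G,H], logical=[B,C,D,E,F,G,H,A]
After op 2 (rotate(+3)): offset=4, physical=[A,B,C,D,E,F,G,H], logical=[E,F,G,H,A,B,C,D]
After op 3 (replace(1, 'm')): offset=4, physical=[A,B,C,D,E,m,G,H], logical=[E,m,G,H,A,B,C,D]
After op 4 (swap(3, 5)): offset=4, physical=[A,H,C,D,E,m,G,B], logical=[E,m,G,B,A,H,C,D]
After op 5 (rotate(-1)): offset=3, physical=[A,H,C,D,E,m,G,B], logical=[D,E,m,G,B,A,H,C]
After op 6 (replace(2, 'n')): offset=3, physical=[A,H,C,D,E,n,G,B], logical=[D,E,n,G,B,A,H,C]

Answer: G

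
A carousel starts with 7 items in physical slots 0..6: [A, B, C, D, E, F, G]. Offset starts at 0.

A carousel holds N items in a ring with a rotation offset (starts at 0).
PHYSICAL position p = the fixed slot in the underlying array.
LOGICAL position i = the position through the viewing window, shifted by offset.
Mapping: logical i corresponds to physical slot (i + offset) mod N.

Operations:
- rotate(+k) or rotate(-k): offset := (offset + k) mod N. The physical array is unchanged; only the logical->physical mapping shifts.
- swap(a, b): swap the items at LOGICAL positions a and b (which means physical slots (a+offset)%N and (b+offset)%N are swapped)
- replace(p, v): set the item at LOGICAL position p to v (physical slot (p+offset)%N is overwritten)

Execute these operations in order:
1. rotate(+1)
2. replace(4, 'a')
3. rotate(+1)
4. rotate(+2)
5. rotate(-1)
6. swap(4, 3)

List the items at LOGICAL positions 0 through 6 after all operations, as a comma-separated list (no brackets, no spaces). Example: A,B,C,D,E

Answer: D,E,a,A,G,B,C

Derivation:
After op 1 (rotate(+1)): offset=1, physical=[A,B,C,D,E,F,G], logical=[B,C,D,E,F,G,A]
After op 2 (replace(4, 'a')): offset=1, physical=[A,B,C,D,E,a,G], logical=[B,C,D,E,a,G,A]
After op 3 (rotate(+1)): offset=2, physical=[A,B,C,D,E,a,G], logical=[C,D,E,a,G,A,B]
After op 4 (rotate(+2)): offset=4, physical=[A,B,C,D,E,a,G], logical=[E,a,G,A,B,C,D]
After op 5 (rotate(-1)): offset=3, physical=[A,B,C,D,E,a,G], logical=[D,E,a,G,A,B,C]
After op 6 (swap(4, 3)): offset=3, physical=[G,B,C,D,E,a,A], logical=[D,E,a,A,G,B,C]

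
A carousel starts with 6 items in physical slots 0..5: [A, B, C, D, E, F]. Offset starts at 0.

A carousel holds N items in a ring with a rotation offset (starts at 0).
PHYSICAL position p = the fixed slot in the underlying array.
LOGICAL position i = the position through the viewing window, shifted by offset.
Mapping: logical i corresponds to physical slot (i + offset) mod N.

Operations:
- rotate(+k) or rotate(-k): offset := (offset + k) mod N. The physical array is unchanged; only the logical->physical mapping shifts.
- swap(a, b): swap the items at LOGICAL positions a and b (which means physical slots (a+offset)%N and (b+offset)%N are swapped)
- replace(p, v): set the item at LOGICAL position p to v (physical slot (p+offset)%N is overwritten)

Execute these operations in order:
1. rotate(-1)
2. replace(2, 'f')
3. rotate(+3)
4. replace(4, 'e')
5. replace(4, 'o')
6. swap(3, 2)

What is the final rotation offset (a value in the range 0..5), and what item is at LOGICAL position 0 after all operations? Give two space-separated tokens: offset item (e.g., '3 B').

Answer: 2 C

Derivation:
After op 1 (rotate(-1)): offset=5, physical=[A,B,C,D,E,F], logical=[F,A,B,C,D,E]
After op 2 (replace(2, 'f')): offset=5, physical=[A,f,C,D,E,F], logical=[F,A,f,C,D,E]
After op 3 (rotate(+3)): offset=2, physical=[A,f,C,D,E,F], logical=[C,D,E,F,A,f]
After op 4 (replace(4, 'e')): offset=2, physical=[e,f,C,D,E,F], logical=[C,D,E,F,e,f]
After op 5 (replace(4, 'o')): offset=2, physical=[o,f,C,D,E,F], logical=[C,D,E,F,o,f]
After op 6 (swap(3, 2)): offset=2, physical=[o,f,C,D,F,E], logical=[C,D,F,E,o,f]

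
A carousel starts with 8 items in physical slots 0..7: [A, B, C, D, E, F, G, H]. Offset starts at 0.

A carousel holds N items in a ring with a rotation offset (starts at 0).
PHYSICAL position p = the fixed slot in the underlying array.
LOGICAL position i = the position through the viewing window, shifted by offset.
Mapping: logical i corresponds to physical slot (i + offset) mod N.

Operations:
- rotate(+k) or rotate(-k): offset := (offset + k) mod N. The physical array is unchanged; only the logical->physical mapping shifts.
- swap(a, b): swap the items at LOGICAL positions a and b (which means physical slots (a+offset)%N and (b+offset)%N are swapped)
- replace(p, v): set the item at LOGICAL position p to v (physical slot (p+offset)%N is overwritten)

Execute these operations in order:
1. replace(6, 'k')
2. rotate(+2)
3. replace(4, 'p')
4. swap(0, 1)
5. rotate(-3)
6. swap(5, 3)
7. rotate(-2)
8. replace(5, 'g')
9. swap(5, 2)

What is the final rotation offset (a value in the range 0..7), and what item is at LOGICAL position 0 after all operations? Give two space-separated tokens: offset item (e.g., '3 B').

After op 1 (replace(6, 'k')): offset=0, physical=[A,B,C,D,E,F,k,H], logical=[A,B,C,D,E,F,k,H]
After op 2 (rotate(+2)): offset=2, physical=[A,B,C,D,E,F,k,H], logical=[C,D,E,F,k,H,A,B]
After op 3 (replace(4, 'p')): offset=2, physical=[A,B,C,D,E,F,p,H], logical=[C,D,E,F,p,H,A,B]
After op 4 (swap(0, 1)): offset=2, physical=[A,B,D,C,E,F,p,H], logical=[D,C,E,F,p,H,A,B]
After op 5 (rotate(-3)): offset=7, physical=[A,B,D,C,E,F,p,H], logical=[H,A,B,D,C,E,F,p]
After op 6 (swap(5, 3)): offset=7, physical=[A,B,E,C,D,F,p,H], logical=[H,A,B,E,C,D,F,p]
After op 7 (rotate(-2)): offset=5, physical=[A,B,E,C,D,F,p,H], logical=[F,p,H,A,B,E,C,D]
After op 8 (replace(5, 'g')): offset=5, physical=[A,B,g,C,D,F,p,H], logical=[F,p,H,A,B,g,C,D]
After op 9 (swap(5, 2)): offset=5, physical=[A,B,H,C,D,F,p,g], logical=[F,p,g,A,B,H,C,D]

Answer: 5 F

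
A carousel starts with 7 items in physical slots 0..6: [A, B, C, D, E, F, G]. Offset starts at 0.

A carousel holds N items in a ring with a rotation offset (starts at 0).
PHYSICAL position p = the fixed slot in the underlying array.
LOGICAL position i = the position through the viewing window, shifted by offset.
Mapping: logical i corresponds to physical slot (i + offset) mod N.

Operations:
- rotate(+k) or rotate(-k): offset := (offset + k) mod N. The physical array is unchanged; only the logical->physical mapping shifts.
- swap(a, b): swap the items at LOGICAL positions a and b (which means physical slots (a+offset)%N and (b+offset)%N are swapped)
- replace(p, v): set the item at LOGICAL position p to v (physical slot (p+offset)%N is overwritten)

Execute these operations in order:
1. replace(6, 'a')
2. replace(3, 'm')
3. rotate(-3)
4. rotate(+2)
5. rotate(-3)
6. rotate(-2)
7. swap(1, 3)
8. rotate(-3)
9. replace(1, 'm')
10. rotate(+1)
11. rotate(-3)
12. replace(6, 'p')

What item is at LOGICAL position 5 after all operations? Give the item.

After op 1 (replace(6, 'a')): offset=0, physical=[A,B,C,D,E,F,a], logical=[A,B,C,D,E,F,a]
After op 2 (replace(3, 'm')): offset=0, physical=[A,B,C,m,E,F,a], logical=[A,B,C,m,E,F,a]
After op 3 (rotate(-3)): offset=4, physical=[A,B,C,m,E,F,a], logical=[E,F,a,A,B,C,m]
After op 4 (rotate(+2)): offset=6, physical=[A,B,C,m,E,F,a], logical=[a,A,B,C,m,E,F]
After op 5 (rotate(-3)): offset=3, physical=[A,B,C,m,E,F,a], logical=[m,E,F,a,A,B,C]
After op 6 (rotate(-2)): offset=1, physical=[A,B,C,m,E,F,a], logical=[B,C,m,E,F,a,A]
After op 7 (swap(1, 3)): offset=1, physical=[A,B,E,m,C,F,a], logical=[B,E,m,C,F,a,A]
After op 8 (rotate(-3)): offset=5, physical=[A,B,E,m,C,F,a], logical=[F,a,A,B,E,m,C]
After op 9 (replace(1, 'm')): offset=5, physical=[A,B,E,m,C,F,m], logical=[F,m,A,B,E,m,C]
After op 10 (rotate(+1)): offset=6, physical=[A,B,E,m,C,F,m], logical=[m,A,B,E,m,C,F]
After op 11 (rotate(-3)): offset=3, physical=[A,B,E,m,C,F,m], logical=[m,C,F,m,A,B,E]
After op 12 (replace(6, 'p')): offset=3, physical=[A,B,p,m,C,F,m], logical=[m,C,F,m,A,B,p]

Answer: B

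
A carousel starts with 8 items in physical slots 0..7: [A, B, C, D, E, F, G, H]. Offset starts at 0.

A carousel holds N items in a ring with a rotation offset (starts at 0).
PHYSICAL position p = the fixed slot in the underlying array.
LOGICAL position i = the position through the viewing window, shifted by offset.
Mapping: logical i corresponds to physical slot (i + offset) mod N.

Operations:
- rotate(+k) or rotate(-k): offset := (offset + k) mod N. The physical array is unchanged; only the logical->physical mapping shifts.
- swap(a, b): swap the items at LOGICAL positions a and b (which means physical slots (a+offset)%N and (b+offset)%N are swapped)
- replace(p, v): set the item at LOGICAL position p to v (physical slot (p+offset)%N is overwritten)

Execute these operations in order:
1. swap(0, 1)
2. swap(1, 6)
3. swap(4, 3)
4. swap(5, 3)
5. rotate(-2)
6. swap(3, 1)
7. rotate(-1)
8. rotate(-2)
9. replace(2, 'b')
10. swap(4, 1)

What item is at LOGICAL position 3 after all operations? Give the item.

Answer: A

Derivation:
After op 1 (swap(0, 1)): offset=0, physical=[B,A,C,D,E,F,G,H], logical=[B,A,C,D,E,F,G,H]
After op 2 (swap(1, 6)): offset=0, physical=[B,G,C,D,E,F,A,H], logical=[B,G,C,D,E,F,A,H]
After op 3 (swap(4, 3)): offset=0, physical=[B,G,C,E,D,F,A,H], logical=[B,G,C,E,D,F,A,H]
After op 4 (swap(5, 3)): offset=0, physical=[B,G,C,F,D,E,A,H], logical=[B,G,C,F,D,E,A,H]
After op 5 (rotate(-2)): offset=6, physical=[B,G,C,F,D,E,A,H], logical=[A,H,B,G,C,F,D,E]
After op 6 (swap(3, 1)): offset=6, physical=[B,H,C,F,D,E,A,G], logical=[A,G,B,H,C,F,D,E]
After op 7 (rotate(-1)): offset=5, physical=[B,H,C,F,D,E,A,G], logical=[E,A,G,B,H,C,F,D]
After op 8 (rotate(-2)): offset=3, physical=[B,H,C,F,D,E,A,G], logical=[F,D,E,A,G,B,H,C]
After op 9 (replace(2, 'b')): offset=3, physical=[B,H,C,F,D,b,A,G], logical=[F,D,b,A,G,B,H,C]
After op 10 (swap(4, 1)): offset=3, physical=[B,H,C,F,G,b,A,D], logical=[F,G,b,A,D,B,H,C]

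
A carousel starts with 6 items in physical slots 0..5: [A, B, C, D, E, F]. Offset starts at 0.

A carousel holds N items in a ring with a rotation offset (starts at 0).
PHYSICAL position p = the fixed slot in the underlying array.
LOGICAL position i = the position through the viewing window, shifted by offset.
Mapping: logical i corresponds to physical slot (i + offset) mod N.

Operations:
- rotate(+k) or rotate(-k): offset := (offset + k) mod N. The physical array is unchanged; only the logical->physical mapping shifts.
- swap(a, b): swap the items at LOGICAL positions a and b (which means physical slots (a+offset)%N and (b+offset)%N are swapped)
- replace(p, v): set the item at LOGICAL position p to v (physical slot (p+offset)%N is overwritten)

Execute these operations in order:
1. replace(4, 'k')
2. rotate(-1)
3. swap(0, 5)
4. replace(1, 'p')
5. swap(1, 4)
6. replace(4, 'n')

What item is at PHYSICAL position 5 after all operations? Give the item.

Answer: k

Derivation:
After op 1 (replace(4, 'k')): offset=0, physical=[A,B,C,D,k,F], logical=[A,B,C,D,k,F]
After op 2 (rotate(-1)): offset=5, physical=[A,B,C,D,k,F], logical=[F,A,B,C,D,k]
After op 3 (swap(0, 5)): offset=5, physical=[A,B,C,D,F,k], logical=[k,A,B,C,D,F]
After op 4 (replace(1, 'p')): offset=5, physical=[p,B,C,D,F,k], logical=[k,p,B,C,D,F]
After op 5 (swap(1, 4)): offset=5, physical=[D,B,C,p,F,k], logical=[k,D,B,C,p,F]
After op 6 (replace(4, 'n')): offset=5, physical=[D,B,C,n,F,k], logical=[k,D,B,C,n,F]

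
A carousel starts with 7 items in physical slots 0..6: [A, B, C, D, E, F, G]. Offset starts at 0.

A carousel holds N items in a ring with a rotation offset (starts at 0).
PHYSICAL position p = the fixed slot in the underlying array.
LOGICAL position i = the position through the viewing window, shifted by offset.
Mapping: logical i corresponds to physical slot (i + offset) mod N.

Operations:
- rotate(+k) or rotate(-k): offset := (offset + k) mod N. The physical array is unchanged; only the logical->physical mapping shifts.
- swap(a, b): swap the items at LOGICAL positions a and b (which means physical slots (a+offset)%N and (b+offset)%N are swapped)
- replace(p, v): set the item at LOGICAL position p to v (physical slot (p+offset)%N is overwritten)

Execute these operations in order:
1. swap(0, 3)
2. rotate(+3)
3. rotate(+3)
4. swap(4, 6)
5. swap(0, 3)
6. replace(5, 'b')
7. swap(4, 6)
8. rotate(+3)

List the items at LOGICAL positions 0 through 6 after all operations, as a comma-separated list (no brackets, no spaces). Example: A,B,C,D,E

Answer: G,A,b,F,C,D,B

Derivation:
After op 1 (swap(0, 3)): offset=0, physical=[D,B,C,A,E,F,G], logical=[D,B,C,A,E,F,G]
After op 2 (rotate(+3)): offset=3, physical=[D,B,C,A,E,F,G], logical=[A,E,F,G,D,B,C]
After op 3 (rotate(+3)): offset=6, physical=[D,B,C,A,E,F,G], logical=[G,D,B,C,A,E,F]
After op 4 (swap(4, 6)): offset=6, physical=[D,B,C,F,E,A,G], logical=[G,D,B,C,F,E,A]
After op 5 (swap(0, 3)): offset=6, physical=[D,B,G,F,E,A,C], logical=[C,D,B,G,F,E,A]
After op 6 (replace(5, 'b')): offset=6, physical=[D,B,G,F,b,A,C], logical=[C,D,B,G,F,b,A]
After op 7 (swap(4, 6)): offset=6, physical=[D,B,G,A,b,F,C], logical=[C,D,B,G,A,b,F]
After op 8 (rotate(+3)): offset=2, physical=[D,B,G,A,b,F,C], logical=[G,A,b,F,C,D,B]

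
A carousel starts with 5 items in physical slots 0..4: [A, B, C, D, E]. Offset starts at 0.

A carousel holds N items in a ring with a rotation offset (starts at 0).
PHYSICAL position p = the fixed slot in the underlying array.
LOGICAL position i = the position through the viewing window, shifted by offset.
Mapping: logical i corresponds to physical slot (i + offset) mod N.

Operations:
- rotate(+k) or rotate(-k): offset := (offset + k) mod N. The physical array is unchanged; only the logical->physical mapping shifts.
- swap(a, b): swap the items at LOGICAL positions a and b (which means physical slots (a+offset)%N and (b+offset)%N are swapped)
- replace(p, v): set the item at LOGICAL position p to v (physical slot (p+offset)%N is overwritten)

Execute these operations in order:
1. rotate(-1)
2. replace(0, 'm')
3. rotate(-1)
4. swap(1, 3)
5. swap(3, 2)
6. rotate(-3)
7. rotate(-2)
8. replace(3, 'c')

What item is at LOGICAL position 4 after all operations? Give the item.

After op 1 (rotate(-1)): offset=4, physical=[A,B,C,D,E], logical=[E,A,B,C,D]
After op 2 (replace(0, 'm')): offset=4, physical=[A,B,C,D,m], logical=[m,A,B,C,D]
After op 3 (rotate(-1)): offset=3, physical=[A,B,C,D,m], logical=[D,m,A,B,C]
After op 4 (swap(1, 3)): offset=3, physical=[A,m,C,D,B], logical=[D,B,A,m,C]
After op 5 (swap(3, 2)): offset=3, physical=[m,A,C,D,B], logical=[D,B,m,A,C]
After op 6 (rotate(-3)): offset=0, physical=[m,A,C,D,B], logical=[m,A,C,D,B]
After op 7 (rotate(-2)): offset=3, physical=[m,A,C,D,B], logical=[D,B,m,A,C]
After op 8 (replace(3, 'c')): offset=3, physical=[m,c,C,D,B], logical=[D,B,m,c,C]

Answer: C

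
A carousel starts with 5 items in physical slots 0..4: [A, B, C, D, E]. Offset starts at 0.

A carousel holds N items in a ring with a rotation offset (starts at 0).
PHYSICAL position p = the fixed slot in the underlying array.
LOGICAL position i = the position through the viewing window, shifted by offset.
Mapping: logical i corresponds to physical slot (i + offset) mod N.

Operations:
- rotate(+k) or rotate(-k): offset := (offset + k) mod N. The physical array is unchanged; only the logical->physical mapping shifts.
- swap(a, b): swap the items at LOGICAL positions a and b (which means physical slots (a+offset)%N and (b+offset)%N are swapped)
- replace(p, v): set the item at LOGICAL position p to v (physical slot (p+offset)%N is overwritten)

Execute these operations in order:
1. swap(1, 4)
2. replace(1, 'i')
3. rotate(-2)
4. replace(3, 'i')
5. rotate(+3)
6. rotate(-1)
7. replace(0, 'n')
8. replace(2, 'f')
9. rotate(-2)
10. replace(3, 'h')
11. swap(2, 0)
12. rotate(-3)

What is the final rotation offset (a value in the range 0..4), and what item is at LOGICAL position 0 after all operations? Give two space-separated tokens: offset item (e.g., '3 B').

After op 1 (swap(1, 4)): offset=0, physical=[A,E,C,D,B], logical=[A,E,C,D,B]
After op 2 (replace(1, 'i')): offset=0, physical=[A,i,C,D,B], logical=[A,i,C,D,B]
After op 3 (rotate(-2)): offset=3, physical=[A,i,C,D,B], logical=[D,B,A,i,C]
After op 4 (replace(3, 'i')): offset=3, physical=[A,i,C,D,B], logical=[D,B,A,i,C]
After op 5 (rotate(+3)): offset=1, physical=[A,i,C,D,B], logical=[i,C,D,B,A]
After op 6 (rotate(-1)): offset=0, physical=[A,i,C,D,B], logical=[A,i,C,D,B]
After op 7 (replace(0, 'n')): offset=0, physical=[n,i,C,D,B], logical=[n,i,C,D,B]
After op 8 (replace(2, 'f')): offset=0, physical=[n,i,f,D,B], logical=[n,i,f,D,B]
After op 9 (rotate(-2)): offset=3, physical=[n,i,f,D,B], logical=[D,B,n,i,f]
After op 10 (replace(3, 'h')): offset=3, physical=[n,h,f,D,B], logical=[D,B,n,h,f]
After op 11 (swap(2, 0)): offset=3, physical=[D,h,f,n,B], logical=[n,B,D,h,f]
After op 12 (rotate(-3)): offset=0, physical=[D,h,f,n,B], logical=[D,h,f,n,B]

Answer: 0 D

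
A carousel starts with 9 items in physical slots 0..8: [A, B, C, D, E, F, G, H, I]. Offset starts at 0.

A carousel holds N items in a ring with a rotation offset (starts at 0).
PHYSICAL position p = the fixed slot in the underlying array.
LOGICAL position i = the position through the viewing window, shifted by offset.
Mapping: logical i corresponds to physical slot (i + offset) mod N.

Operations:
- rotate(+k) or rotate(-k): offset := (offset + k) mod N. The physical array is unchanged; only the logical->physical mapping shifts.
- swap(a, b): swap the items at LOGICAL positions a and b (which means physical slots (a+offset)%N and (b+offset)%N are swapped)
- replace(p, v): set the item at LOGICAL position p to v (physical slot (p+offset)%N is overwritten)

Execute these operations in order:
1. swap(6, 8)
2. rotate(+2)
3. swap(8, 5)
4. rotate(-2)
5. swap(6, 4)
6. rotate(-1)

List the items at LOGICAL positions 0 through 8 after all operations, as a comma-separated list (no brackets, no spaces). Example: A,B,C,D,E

After op 1 (swap(6, 8)): offset=0, physical=[A,B,C,D,E,F,I,H,G], logical=[A,B,C,D,E,F,I,H,G]
After op 2 (rotate(+2)): offset=2, physical=[A,B,C,D,E,F,I,H,G], logical=[C,D,E,F,I,H,G,A,B]
After op 3 (swap(8, 5)): offset=2, physical=[A,H,C,D,E,F,I,B,G], logical=[C,D,E,F,I,B,G,A,H]
After op 4 (rotate(-2)): offset=0, physical=[A,H,C,D,E,F,I,B,G], logical=[A,H,C,D,E,F,I,B,G]
After op 5 (swap(6, 4)): offset=0, physical=[A,H,C,D,I,F,E,B,G], logical=[A,H,C,D,I,F,E,B,G]
After op 6 (rotate(-1)): offset=8, physical=[A,H,C,D,I,F,E,B,G], logical=[G,A,H,C,D,I,F,E,B]

Answer: G,A,H,C,D,I,F,E,B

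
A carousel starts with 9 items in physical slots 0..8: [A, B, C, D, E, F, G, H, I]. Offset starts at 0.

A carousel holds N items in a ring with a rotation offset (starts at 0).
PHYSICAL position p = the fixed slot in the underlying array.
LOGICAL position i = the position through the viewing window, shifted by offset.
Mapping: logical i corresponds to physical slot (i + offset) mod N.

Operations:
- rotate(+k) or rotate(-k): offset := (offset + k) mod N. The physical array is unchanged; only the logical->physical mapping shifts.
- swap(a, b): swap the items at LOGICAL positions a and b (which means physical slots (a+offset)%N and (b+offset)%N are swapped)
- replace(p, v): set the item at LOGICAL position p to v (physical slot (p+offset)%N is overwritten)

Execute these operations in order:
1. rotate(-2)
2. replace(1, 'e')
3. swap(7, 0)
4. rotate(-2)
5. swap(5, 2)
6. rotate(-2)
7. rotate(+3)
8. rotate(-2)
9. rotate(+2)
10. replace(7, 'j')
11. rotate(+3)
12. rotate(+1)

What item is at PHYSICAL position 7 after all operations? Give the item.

After op 1 (rotate(-2)): offset=7, physical=[A,B,C,D,E,F,G,H,I], logical=[H,I,A,B,C,D,E,F,G]
After op 2 (replace(1, 'e')): offset=7, physical=[A,B,C,D,E,F,G,H,e], logical=[H,e,A,B,C,D,E,F,G]
After op 3 (swap(7, 0)): offset=7, physical=[A,B,C,D,E,H,G,F,e], logical=[F,e,A,B,C,D,E,H,G]
After op 4 (rotate(-2)): offset=5, physical=[A,B,C,D,E,H,G,F,e], logical=[H,G,F,e,A,B,C,D,E]
After op 5 (swap(5, 2)): offset=5, physical=[A,F,C,D,E,H,G,B,e], logical=[H,G,B,e,A,F,C,D,E]
After op 6 (rotate(-2)): offset=3, physical=[A,F,C,D,E,H,G,B,e], logical=[D,E,H,G,B,e,A,F,C]
After op 7 (rotate(+3)): offset=6, physical=[A,F,C,D,E,H,G,B,e], logical=[G,B,e,A,F,C,D,E,H]
After op 8 (rotate(-2)): offset=4, physical=[A,F,C,D,E,H,G,B,e], logical=[E,H,G,B,e,A,F,C,D]
After op 9 (rotate(+2)): offset=6, physical=[A,F,C,D,E,H,G,B,e], logical=[G,B,e,A,F,C,D,E,H]
After op 10 (replace(7, 'j')): offset=6, physical=[A,F,C,D,j,H,G,B,e], logical=[G,B,e,A,F,C,D,j,H]
After op 11 (rotate(+3)): offset=0, physical=[A,F,C,D,j,H,G,B,e], logical=[A,F,C,D,j,H,G,B,e]
After op 12 (rotate(+1)): offset=1, physical=[A,F,C,D,j,H,G,B,e], logical=[F,C,D,j,H,G,B,e,A]

Answer: B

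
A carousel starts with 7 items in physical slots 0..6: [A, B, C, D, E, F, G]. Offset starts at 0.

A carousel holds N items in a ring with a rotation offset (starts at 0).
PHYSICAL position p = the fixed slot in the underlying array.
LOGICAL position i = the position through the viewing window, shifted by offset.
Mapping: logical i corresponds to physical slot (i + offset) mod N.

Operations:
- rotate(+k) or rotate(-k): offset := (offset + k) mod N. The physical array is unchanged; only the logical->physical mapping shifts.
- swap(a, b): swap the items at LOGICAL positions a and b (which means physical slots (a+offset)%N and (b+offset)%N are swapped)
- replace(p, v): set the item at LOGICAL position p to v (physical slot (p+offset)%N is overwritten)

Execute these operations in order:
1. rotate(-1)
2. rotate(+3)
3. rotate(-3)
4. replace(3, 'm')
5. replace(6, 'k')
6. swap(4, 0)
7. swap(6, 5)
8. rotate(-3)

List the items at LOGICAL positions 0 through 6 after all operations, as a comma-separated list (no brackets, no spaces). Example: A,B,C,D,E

Answer: G,k,E,D,A,B,m

Derivation:
After op 1 (rotate(-1)): offset=6, physical=[A,B,C,D,E,F,G], logical=[G,A,B,C,D,E,F]
After op 2 (rotate(+3)): offset=2, physical=[A,B,C,D,E,F,G], logical=[C,D,E,F,G,A,B]
After op 3 (rotate(-3)): offset=6, physical=[A,B,C,D,E,F,G], logical=[G,A,B,C,D,E,F]
After op 4 (replace(3, 'm')): offset=6, physical=[A,B,m,D,E,F,G], logical=[G,A,B,m,D,E,F]
After op 5 (replace(6, 'k')): offset=6, physical=[A,B,m,D,E,k,G], logical=[G,A,B,m,D,E,k]
After op 6 (swap(4, 0)): offset=6, physical=[A,B,m,G,E,k,D], logical=[D,A,B,m,G,E,k]
After op 7 (swap(6, 5)): offset=6, physical=[A,B,m,G,k,E,D], logical=[D,A,B,m,G,k,E]
After op 8 (rotate(-3)): offset=3, physical=[A,B,m,G,k,E,D], logical=[G,k,E,D,A,B,m]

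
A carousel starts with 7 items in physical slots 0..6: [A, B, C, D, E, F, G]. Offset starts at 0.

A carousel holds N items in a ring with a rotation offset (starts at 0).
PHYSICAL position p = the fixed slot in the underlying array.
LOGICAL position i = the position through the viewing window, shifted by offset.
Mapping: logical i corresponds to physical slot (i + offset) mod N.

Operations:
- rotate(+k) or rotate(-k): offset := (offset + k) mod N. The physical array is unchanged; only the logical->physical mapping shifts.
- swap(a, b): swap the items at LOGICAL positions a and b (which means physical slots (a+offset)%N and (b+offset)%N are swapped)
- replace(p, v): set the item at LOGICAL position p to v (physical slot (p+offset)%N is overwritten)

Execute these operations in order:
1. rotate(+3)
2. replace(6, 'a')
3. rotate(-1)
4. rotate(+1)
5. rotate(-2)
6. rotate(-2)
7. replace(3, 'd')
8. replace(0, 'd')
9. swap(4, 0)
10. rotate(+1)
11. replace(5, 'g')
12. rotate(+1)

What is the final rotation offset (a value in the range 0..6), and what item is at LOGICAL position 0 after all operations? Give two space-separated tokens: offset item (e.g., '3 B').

After op 1 (rotate(+3)): offset=3, physical=[A,B,C,D,E,F,G], logical=[D,E,F,G,A,B,C]
After op 2 (replace(6, 'a')): offset=3, physical=[A,B,a,D,E,F,G], logical=[D,E,F,G,A,B,a]
After op 3 (rotate(-1)): offset=2, physical=[A,B,a,D,E,F,G], logical=[a,D,E,F,G,A,B]
After op 4 (rotate(+1)): offset=3, physical=[A,B,a,D,E,F,G], logical=[D,E,F,G,A,B,a]
After op 5 (rotate(-2)): offset=1, physical=[A,B,a,D,E,F,G], logical=[B,a,D,E,F,G,A]
After op 6 (rotate(-2)): offset=6, physical=[A,B,a,D,E,F,G], logical=[G,A,B,a,D,E,F]
After op 7 (replace(3, 'd')): offset=6, physical=[A,B,d,D,E,F,G], logical=[G,A,B,d,D,E,F]
After op 8 (replace(0, 'd')): offset=6, physical=[A,B,d,D,E,F,d], logical=[d,A,B,d,D,E,F]
After op 9 (swap(4, 0)): offset=6, physical=[A,B,d,d,E,F,D], logical=[D,A,B,d,d,E,F]
After op 10 (rotate(+1)): offset=0, physical=[A,B,d,d,E,F,D], logical=[A,B,d,d,E,F,D]
After op 11 (replace(5, 'g')): offset=0, physical=[A,B,d,d,E,g,D], logical=[A,B,d,d,E,g,D]
After op 12 (rotate(+1)): offset=1, physical=[A,B,d,d,E,g,D], logical=[B,d,d,E,g,D,A]

Answer: 1 B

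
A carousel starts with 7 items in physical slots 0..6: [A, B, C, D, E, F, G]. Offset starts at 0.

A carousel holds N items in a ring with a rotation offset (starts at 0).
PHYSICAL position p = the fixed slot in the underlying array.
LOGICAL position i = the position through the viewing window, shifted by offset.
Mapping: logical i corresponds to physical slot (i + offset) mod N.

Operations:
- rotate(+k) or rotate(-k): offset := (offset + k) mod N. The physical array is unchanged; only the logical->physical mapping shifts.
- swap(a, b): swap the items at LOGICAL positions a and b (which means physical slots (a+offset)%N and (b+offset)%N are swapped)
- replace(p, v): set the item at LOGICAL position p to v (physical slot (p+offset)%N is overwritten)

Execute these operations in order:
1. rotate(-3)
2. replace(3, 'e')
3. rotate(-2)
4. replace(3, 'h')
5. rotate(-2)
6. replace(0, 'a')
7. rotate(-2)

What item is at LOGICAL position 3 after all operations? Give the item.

Answer: B

Derivation:
After op 1 (rotate(-3)): offset=4, physical=[A,B,C,D,E,F,G], logical=[E,F,G,A,B,C,D]
After op 2 (replace(3, 'e')): offset=4, physical=[e,B,C,D,E,F,G], logical=[E,F,G,e,B,C,D]
After op 3 (rotate(-2)): offset=2, physical=[e,B,C,D,E,F,G], logical=[C,D,E,F,G,e,B]
After op 4 (replace(3, 'h')): offset=2, physical=[e,B,C,D,E,h,G], logical=[C,D,E,h,G,e,B]
After op 5 (rotate(-2)): offset=0, physical=[e,B,C,D,E,h,G], logical=[e,B,C,D,E,h,G]
After op 6 (replace(0, 'a')): offset=0, physical=[a,B,C,D,E,h,G], logical=[a,B,C,D,E,h,G]
After op 7 (rotate(-2)): offset=5, physical=[a,B,C,D,E,h,G], logical=[h,G,a,B,C,D,E]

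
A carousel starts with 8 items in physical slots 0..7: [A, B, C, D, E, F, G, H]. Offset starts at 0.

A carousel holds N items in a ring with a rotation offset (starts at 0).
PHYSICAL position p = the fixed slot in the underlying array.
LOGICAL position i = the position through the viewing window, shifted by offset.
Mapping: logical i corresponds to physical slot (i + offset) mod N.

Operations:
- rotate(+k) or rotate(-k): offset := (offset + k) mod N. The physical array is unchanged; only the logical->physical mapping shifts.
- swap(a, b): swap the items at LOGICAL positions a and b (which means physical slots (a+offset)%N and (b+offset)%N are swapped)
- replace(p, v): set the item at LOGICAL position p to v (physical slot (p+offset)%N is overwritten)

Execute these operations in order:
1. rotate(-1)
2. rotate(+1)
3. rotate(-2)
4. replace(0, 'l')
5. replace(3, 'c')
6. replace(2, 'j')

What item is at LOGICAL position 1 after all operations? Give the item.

Answer: H

Derivation:
After op 1 (rotate(-1)): offset=7, physical=[A,B,C,D,E,F,G,H], logical=[H,A,B,C,D,E,F,G]
After op 2 (rotate(+1)): offset=0, physical=[A,B,C,D,E,F,G,H], logical=[A,B,C,D,E,F,G,H]
After op 3 (rotate(-2)): offset=6, physical=[A,B,C,D,E,F,G,H], logical=[G,H,A,B,C,D,E,F]
After op 4 (replace(0, 'l')): offset=6, physical=[A,B,C,D,E,F,l,H], logical=[l,H,A,B,C,D,E,F]
After op 5 (replace(3, 'c')): offset=6, physical=[A,c,C,D,E,F,l,H], logical=[l,H,A,c,C,D,E,F]
After op 6 (replace(2, 'j')): offset=6, physical=[j,c,C,D,E,F,l,H], logical=[l,H,j,c,C,D,E,F]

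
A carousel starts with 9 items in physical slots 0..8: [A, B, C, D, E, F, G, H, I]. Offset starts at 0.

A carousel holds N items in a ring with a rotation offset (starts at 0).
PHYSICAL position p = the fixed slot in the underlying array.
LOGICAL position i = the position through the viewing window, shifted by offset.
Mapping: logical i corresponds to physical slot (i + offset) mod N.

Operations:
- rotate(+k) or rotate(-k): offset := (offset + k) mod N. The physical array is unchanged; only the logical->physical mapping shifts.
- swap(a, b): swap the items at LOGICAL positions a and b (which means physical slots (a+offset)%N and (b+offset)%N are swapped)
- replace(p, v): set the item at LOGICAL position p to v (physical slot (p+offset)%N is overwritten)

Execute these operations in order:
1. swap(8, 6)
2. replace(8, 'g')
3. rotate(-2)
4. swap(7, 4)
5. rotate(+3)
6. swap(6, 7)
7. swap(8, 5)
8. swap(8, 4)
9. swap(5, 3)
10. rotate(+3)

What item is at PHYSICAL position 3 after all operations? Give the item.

After op 1 (swap(8, 6)): offset=0, physical=[A,B,C,D,E,F,I,H,G], logical=[A,B,C,D,E,F,I,H,G]
After op 2 (replace(8, 'g')): offset=0, physical=[A,B,C,D,E,F,I,H,g], logical=[A,B,C,D,E,F,I,H,g]
After op 3 (rotate(-2)): offset=7, physical=[A,B,C,D,E,F,I,H,g], logical=[H,g,A,B,C,D,E,F,I]
After op 4 (swap(7, 4)): offset=7, physical=[A,B,F,D,E,C,I,H,g], logical=[H,g,A,B,F,D,E,C,I]
After op 5 (rotate(+3)): offset=1, physical=[A,B,F,D,E,C,I,H,g], logical=[B,F,D,E,C,I,H,g,A]
After op 6 (swap(6, 7)): offset=1, physical=[A,B,F,D,E,C,I,g,H], logical=[B,F,D,E,C,I,g,H,A]
After op 7 (swap(8, 5)): offset=1, physical=[I,B,F,D,E,C,A,g,H], logical=[B,F,D,E,C,A,g,H,I]
After op 8 (swap(8, 4)): offset=1, physical=[C,B,F,D,E,I,A,g,H], logical=[B,F,D,E,I,A,g,H,C]
After op 9 (swap(5, 3)): offset=1, physical=[C,B,F,D,A,I,E,g,H], logical=[B,F,D,A,I,E,g,H,C]
After op 10 (rotate(+3)): offset=4, physical=[C,B,F,D,A,I,E,g,H], logical=[A,I,E,g,H,C,B,F,D]

Answer: D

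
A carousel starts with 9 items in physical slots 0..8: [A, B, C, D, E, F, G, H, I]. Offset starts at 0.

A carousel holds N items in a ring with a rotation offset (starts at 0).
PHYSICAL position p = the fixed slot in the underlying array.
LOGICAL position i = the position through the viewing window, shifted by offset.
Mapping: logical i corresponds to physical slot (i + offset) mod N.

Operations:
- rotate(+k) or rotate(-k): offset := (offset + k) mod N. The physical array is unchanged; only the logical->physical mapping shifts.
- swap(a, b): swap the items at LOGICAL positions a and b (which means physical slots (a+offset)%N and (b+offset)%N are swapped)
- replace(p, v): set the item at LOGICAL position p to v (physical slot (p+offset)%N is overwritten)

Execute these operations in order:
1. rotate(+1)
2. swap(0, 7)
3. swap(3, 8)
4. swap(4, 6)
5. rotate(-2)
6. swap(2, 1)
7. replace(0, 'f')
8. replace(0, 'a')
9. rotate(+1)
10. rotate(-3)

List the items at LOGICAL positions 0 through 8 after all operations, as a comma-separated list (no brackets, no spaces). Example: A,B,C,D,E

After op 1 (rotate(+1)): offset=1, physical=[A,B,C,D,E,F,G,H,I], logical=[B,C,D,E,F,G,H,I,A]
After op 2 (swap(0, 7)): offset=1, physical=[A,I,C,D,E,F,G,H,B], logical=[I,C,D,E,F,G,H,B,A]
After op 3 (swap(3, 8)): offset=1, physical=[E,I,C,D,A,F,G,H,B], logical=[I,C,D,A,F,G,H,B,E]
After op 4 (swap(4, 6)): offset=1, physical=[E,I,C,D,A,H,G,F,B], logical=[I,C,D,A,H,G,F,B,E]
After op 5 (rotate(-2)): offset=8, physical=[E,I,C,D,A,H,G,F,B], logical=[B,E,I,C,D,A,H,G,F]
After op 6 (swap(2, 1)): offset=8, physical=[I,E,C,D,A,H,G,F,B], logical=[B,I,E,C,D,A,H,G,F]
After op 7 (replace(0, 'f')): offset=8, physical=[I,E,C,D,A,H,G,F,f], logical=[f,I,E,C,D,A,H,G,F]
After op 8 (replace(0, 'a')): offset=8, physical=[I,E,C,D,A,H,G,F,a], logical=[a,I,E,C,D,A,H,G,F]
After op 9 (rotate(+1)): offset=0, physical=[I,E,C,D,A,H,G,F,a], logical=[I,E,C,D,A,H,G,F,a]
After op 10 (rotate(-3)): offset=6, physical=[I,E,C,D,A,H,G,F,a], logical=[G,F,a,I,E,C,D,A,H]

Answer: G,F,a,I,E,C,D,A,H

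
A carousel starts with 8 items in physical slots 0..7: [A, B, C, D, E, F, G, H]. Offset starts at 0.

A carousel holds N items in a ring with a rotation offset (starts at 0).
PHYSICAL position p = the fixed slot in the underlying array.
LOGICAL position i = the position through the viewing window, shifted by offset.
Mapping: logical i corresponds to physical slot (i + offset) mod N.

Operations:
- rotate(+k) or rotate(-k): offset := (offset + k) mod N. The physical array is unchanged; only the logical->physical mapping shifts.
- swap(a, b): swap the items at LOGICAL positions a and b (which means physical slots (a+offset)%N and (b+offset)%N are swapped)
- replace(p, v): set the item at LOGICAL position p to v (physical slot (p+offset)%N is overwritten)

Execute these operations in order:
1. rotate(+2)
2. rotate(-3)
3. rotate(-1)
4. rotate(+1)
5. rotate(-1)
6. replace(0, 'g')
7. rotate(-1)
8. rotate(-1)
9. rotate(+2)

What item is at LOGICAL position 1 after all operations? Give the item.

Answer: H

Derivation:
After op 1 (rotate(+2)): offset=2, physical=[A,B,C,D,E,F,G,H], logical=[C,D,E,F,G,H,A,B]
After op 2 (rotate(-3)): offset=7, physical=[A,B,C,D,E,F,G,H], logical=[H,A,B,C,D,E,F,G]
After op 3 (rotate(-1)): offset=6, physical=[A,B,C,D,E,F,G,H], logical=[G,H,A,B,C,D,E,F]
After op 4 (rotate(+1)): offset=7, physical=[A,B,C,D,E,F,G,H], logical=[H,A,B,C,D,E,F,G]
After op 5 (rotate(-1)): offset=6, physical=[A,B,C,D,E,F,G,H], logical=[G,H,A,B,C,D,E,F]
After op 6 (replace(0, 'g')): offset=6, physical=[A,B,C,D,E,F,g,H], logical=[g,H,A,B,C,D,E,F]
After op 7 (rotate(-1)): offset=5, physical=[A,B,C,D,E,F,g,H], logical=[F,g,H,A,B,C,D,E]
After op 8 (rotate(-1)): offset=4, physical=[A,B,C,D,E,F,g,H], logical=[E,F,g,H,A,B,C,D]
After op 9 (rotate(+2)): offset=6, physical=[A,B,C,D,E,F,g,H], logical=[g,H,A,B,C,D,E,F]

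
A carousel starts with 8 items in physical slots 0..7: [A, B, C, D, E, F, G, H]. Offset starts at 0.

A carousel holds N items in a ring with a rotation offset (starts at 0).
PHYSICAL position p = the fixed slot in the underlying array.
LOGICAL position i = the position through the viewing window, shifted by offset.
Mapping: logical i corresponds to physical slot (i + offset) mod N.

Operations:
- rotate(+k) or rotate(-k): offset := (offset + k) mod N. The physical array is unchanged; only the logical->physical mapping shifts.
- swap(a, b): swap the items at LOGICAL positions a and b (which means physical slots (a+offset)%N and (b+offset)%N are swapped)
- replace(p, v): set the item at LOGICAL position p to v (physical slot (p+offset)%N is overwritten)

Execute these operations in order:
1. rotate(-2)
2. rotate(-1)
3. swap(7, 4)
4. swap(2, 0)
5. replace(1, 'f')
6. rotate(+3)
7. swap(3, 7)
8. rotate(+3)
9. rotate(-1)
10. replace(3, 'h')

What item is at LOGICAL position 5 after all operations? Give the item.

Answer: D

Derivation:
After op 1 (rotate(-2)): offset=6, physical=[A,B,C,D,E,F,G,H], logical=[G,H,A,B,C,D,E,F]
After op 2 (rotate(-1)): offset=5, physical=[A,B,C,D,E,F,G,H], logical=[F,G,H,A,B,C,D,E]
After op 3 (swap(7, 4)): offset=5, physical=[A,E,C,D,B,F,G,H], logical=[F,G,H,A,E,C,D,B]
After op 4 (swap(2, 0)): offset=5, physical=[A,E,C,D,B,H,G,F], logical=[H,G,F,A,E,C,D,B]
After op 5 (replace(1, 'f')): offset=5, physical=[A,E,C,D,B,H,f,F], logical=[H,f,F,A,E,C,D,B]
After op 6 (rotate(+3)): offset=0, physical=[A,E,C,D,B,H,f,F], logical=[A,E,C,D,B,H,f,F]
After op 7 (swap(3, 7)): offset=0, physical=[A,E,C,F,B,H,f,D], logical=[A,E,C,F,B,H,f,D]
After op 8 (rotate(+3)): offset=3, physical=[A,E,C,F,B,H,f,D], logical=[F,B,H,f,D,A,E,C]
After op 9 (rotate(-1)): offset=2, physical=[A,E,C,F,B,H,f,D], logical=[C,F,B,H,f,D,A,E]
After op 10 (replace(3, 'h')): offset=2, physical=[A,E,C,F,B,h,f,D], logical=[C,F,B,h,f,D,A,E]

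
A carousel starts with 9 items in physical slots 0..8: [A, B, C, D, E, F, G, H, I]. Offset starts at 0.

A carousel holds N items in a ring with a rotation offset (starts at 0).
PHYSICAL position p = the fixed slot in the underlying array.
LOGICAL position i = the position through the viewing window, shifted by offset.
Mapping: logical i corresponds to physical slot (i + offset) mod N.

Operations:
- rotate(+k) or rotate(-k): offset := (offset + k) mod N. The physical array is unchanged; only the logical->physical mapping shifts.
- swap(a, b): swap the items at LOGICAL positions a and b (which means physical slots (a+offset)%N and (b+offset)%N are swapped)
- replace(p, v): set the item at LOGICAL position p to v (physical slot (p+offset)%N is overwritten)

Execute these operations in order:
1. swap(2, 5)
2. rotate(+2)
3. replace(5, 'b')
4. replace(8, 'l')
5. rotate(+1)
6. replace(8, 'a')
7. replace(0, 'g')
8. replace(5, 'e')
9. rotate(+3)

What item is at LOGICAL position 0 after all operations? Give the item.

Answer: G

Derivation:
After op 1 (swap(2, 5)): offset=0, physical=[A,B,F,D,E,C,G,H,I], logical=[A,B,F,D,E,C,G,H,I]
After op 2 (rotate(+2)): offset=2, physical=[A,B,F,D,E,C,G,H,I], logical=[F,D,E,C,G,H,I,A,B]
After op 3 (replace(5, 'b')): offset=2, physical=[A,B,F,D,E,C,G,b,I], logical=[F,D,E,C,G,b,I,A,B]
After op 4 (replace(8, 'l')): offset=2, physical=[A,l,F,D,E,C,G,b,I], logical=[F,D,E,C,G,b,I,A,l]
After op 5 (rotate(+1)): offset=3, physical=[A,l,F,D,E,C,G,b,I], logical=[D,E,C,G,b,I,A,l,F]
After op 6 (replace(8, 'a')): offset=3, physical=[A,l,a,D,E,C,G,b,I], logical=[D,E,C,G,b,I,A,l,a]
After op 7 (replace(0, 'g')): offset=3, physical=[A,l,a,g,E,C,G,b,I], logical=[g,E,C,G,b,I,A,l,a]
After op 8 (replace(5, 'e')): offset=3, physical=[A,l,a,g,E,C,G,b,e], logical=[g,E,C,G,b,e,A,l,a]
After op 9 (rotate(+3)): offset=6, physical=[A,l,a,g,E,C,G,b,e], logical=[G,b,e,A,l,a,g,E,C]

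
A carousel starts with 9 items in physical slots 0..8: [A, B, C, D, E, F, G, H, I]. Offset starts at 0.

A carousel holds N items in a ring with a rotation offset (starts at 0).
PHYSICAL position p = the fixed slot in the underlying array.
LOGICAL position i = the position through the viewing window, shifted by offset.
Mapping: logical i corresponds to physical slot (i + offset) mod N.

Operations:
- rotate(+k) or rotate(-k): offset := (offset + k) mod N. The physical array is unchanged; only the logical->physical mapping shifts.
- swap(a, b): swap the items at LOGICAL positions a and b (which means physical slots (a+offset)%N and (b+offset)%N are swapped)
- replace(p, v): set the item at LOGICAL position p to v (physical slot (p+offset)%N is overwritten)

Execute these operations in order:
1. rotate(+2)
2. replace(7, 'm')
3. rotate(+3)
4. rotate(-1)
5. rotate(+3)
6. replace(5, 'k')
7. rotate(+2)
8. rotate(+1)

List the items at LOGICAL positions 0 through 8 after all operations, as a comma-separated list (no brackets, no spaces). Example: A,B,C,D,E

Answer: B,C,k,E,F,G,H,I,m

Derivation:
After op 1 (rotate(+2)): offset=2, physical=[A,B,C,D,E,F,G,H,I], logical=[C,D,E,F,G,H,I,A,B]
After op 2 (replace(7, 'm')): offset=2, physical=[m,B,C,D,E,F,G,H,I], logical=[C,D,E,F,G,H,I,m,B]
After op 3 (rotate(+3)): offset=5, physical=[m,B,C,D,E,F,G,H,I], logical=[F,G,H,I,m,B,C,D,E]
After op 4 (rotate(-1)): offset=4, physical=[m,B,C,D,E,F,G,H,I], logical=[E,F,G,H,I,m,B,C,D]
After op 5 (rotate(+3)): offset=7, physical=[m,B,C,D,E,F,G,H,I], logical=[H,I,m,B,C,D,E,F,G]
After op 6 (replace(5, 'k')): offset=7, physical=[m,B,C,k,E,F,G,H,I], logical=[H,I,m,B,C,k,E,F,G]
After op 7 (rotate(+2)): offset=0, physical=[m,B,C,k,E,F,G,H,I], logical=[m,B,C,k,E,F,G,H,I]
After op 8 (rotate(+1)): offset=1, physical=[m,B,C,k,E,F,G,H,I], logical=[B,C,k,E,F,G,H,I,m]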